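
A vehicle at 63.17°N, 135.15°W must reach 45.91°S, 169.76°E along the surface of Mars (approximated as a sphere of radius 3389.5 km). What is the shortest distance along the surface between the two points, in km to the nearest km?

Let φ₁ = 1.1025 rad, φ₂ = -0.8013 rad, and Δλ = -0.9615 rad.
cos c = sin φ₁ sin φ₂ + cos φ₁ cos φ₂ cos Δλ = (0.8923)(-0.7182) + (0.4513)(0.6958)(0.5723) = -0.46121,
so c = arccos(-0.46121) = 2.05015 rad.
Distance = R·c = 3389.5 × 2.0502 ≈ 6949 km.

6949 km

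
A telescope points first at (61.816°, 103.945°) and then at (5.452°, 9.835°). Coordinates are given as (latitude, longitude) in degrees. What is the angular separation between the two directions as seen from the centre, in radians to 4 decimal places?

1.5207 rad

With latitudes φ₁ = 61.816°, φ₂ = 5.452° and longitude difference Δλ = -94.110°:
Haversine: a = sin²(Δφ/2) + cos φ₁ cos φ₂ sin²(Δλ/2) = 0.2230 + (0.4723)(0.9955)(0.5358) = 0.47498.
Central angle c = 2·arcsin(√a) = 1.52073 rad.
So the angular separation is 1.5207 rad.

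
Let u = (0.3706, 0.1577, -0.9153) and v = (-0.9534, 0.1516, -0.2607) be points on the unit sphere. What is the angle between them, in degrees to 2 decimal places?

95.21°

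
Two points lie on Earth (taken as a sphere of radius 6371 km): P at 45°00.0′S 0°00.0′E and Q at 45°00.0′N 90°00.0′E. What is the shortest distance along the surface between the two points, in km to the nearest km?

13343 km

In radians: φ₁ = -0.7854, φ₂ = 0.7854, Δλ = 90.000° = 1.5708 rad.
cos c = sin φ₁ sin φ₂ + cos φ₁ cos φ₂ cos Δλ = (-0.7071)(0.7071) + (0.7071)(0.7071)(0.0000) = -0.50000,
so c = arccos(-0.50000) = 2.09440 rad.
Distance = R·c = 6371 × 2.0944 ≈ 13343 km.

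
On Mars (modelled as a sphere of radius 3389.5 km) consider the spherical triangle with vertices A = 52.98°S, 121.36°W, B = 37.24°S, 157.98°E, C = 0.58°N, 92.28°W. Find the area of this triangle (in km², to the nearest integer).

5327647 km²

Side lengths (central angles): a = 1.8494, b = 1.0262, c = 0.9752 rad; semiperimeter s = 1.9254.
By l'Huilier's theorem, tan(E/4) = √[tan(s/2) tan((s−a)/2) tan((s−b)/2) tan((s−c)/2)], giving spherical excess E = 0.4637 rad.
Area = E·R² = 0.4637 × (3389.5)² ≈ 5327647 km².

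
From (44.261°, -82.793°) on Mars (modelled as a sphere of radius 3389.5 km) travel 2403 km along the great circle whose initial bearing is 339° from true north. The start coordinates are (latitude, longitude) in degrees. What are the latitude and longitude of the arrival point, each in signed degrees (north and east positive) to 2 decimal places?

Angular distance δ = d/R = 2403/3389.5 = 0.70895 rad; initial bearing θ = 5.9167 rad.
sin φ₂ = sin φ₁ cos δ + cos φ₁ sin δ cos θ = (0.6979)(0.7590) + (0.7162)(0.6510)(0.9336) = 0.9650, so φ₂ = 74.81°.
Δλ = atan2(sin θ sin δ cos φ₁, cos δ − sin φ₁ sin φ₂) = atan2(-0.1671, 0.0855) = -62.898°.
λ₂ = -82.793° − 62.898° = -145.69°.

74.81°, -145.69°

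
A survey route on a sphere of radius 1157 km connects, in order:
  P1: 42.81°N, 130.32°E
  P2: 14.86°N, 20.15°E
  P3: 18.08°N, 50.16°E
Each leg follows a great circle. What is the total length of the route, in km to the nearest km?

Leg P1→P2: central angle 1.6411 rad, distance 1898.7 km.
Leg P2→P3: central angle 0.5049 rad, distance 584.1 km.
Total: 1898.7 + 584.1 ≈ 2483 km.

2483 km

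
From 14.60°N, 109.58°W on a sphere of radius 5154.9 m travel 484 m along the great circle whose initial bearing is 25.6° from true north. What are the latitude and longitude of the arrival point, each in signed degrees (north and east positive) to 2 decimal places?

19.44°, -107.12°

Angular distance δ = d/R = 484/5154.9 = 0.09389 rad; initial bearing θ = 0.4468 rad.
sin φ₂ = sin φ₁ cos δ + cos φ₁ sin δ cos θ = (0.2521)(0.9956) + (0.9677)(0.0938)(0.9018) = 0.3328, so φ₂ = 19.44°.
Δλ = atan2(sin θ sin δ cos φ₁, cos δ − sin φ₁ sin φ₂) = atan2(0.0392, 0.9117) = 2.462°.
λ₂ = -109.580° + 2.462° = -107.12°.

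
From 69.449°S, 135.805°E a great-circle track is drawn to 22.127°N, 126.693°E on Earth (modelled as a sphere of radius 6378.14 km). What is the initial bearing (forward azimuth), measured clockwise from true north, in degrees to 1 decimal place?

351.6°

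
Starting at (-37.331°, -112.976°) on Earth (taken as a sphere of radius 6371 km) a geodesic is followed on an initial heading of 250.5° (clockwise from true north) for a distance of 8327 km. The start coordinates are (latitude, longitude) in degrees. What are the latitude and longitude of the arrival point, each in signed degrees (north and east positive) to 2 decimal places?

Angular distance δ = d/R = 8327/6371 = 1.30702 rad; initial bearing θ = 4.3720 rad.
sin φ₂ = sin φ₁ cos δ + cos φ₁ sin δ cos θ = (-0.6064)(0.2607) + (0.7951)(0.9654)(-0.3338) = -0.4144, so φ₂ = -24.48°.
Δλ = atan2(sin θ sin δ cos φ₁, cos δ − sin φ₁ sin φ₂) = atan2(-0.7236, 0.0095) = -89.251°.
λ₂ = -112.976° − 89.251° = -202.23° → 157.77° after wrapping to (−180°, 180°].

-24.48°, 157.77°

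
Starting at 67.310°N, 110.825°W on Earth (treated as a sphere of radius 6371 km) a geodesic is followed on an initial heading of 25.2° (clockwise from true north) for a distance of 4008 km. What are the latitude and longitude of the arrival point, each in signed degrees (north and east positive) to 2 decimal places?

72.06°, 14.77°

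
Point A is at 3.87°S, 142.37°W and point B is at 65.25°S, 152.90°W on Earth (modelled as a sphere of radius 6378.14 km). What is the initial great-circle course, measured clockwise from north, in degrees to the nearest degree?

185°

With φ₁ = -0.0675, φ₂ = -1.1388, Δλ = -0.1838 rad, the forward-azimuth formula gives
θ = atan2( sin Δλ cos φ₂ , cos φ₁ sin φ₂ − sin φ₁ cos φ₂ cos Δλ ) = atan2(-0.0765, -0.8783) = -175.02°.
Adding 360° brings this into [0°, 360°): 185°.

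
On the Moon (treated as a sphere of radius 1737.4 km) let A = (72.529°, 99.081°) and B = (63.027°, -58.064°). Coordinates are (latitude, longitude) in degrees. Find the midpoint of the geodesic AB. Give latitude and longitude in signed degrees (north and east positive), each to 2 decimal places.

83.45°, -24.68°

The central angle between A and B is δ = 0.7603 rad.
With f = 0.5, the slerp weights are sin((1−f)δ)/sin δ = 0.5384 and sin(fδ)/sin δ = 0.5384.
Weighted sum of the unit vectors: (0.5384)·(-0.0474,0.2965,0.9539) + (0.5384)·(0.2399,-0.3849,0.8912) = (0.1037, -0.0476, 0.9935).
Converting back: φ = atan2(z, √(x²+y²)) = 83.45°, λ = atan2(y, x) = -24.68°.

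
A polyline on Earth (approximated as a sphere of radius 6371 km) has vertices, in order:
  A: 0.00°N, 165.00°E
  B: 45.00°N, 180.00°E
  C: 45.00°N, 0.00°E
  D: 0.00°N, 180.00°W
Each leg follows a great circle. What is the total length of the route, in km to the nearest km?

30236 km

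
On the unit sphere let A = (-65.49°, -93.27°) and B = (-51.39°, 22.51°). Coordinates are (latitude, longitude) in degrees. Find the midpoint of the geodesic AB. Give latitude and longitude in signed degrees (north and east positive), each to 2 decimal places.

The central angle between A and B is δ = 0.9293 rad.
With f = 0.5, the slerp weights are sin((1−f)δ)/sin δ = 0.5593 and sin(fδ)/sin δ = 0.5593.
Weighted sum of the unit vectors: (0.5593)·(-0.0237,-0.4142,-0.9099) + (0.5593)·(0.5765,0.2389,-0.7814) = (0.3092, -0.0980, -0.9459).
Converting back: φ = atan2(z, √(x²+y²)) = -71.07°, λ = atan2(y, x) = -17.59°.

-71.07°, -17.59°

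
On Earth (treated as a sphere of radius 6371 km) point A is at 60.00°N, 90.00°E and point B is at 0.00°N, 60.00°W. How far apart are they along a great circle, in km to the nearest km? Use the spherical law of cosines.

With latitudes φ₁ = 60.000°, φ₂ = 0.000° and longitude difference Δλ = -150.000°:
cos c = sin φ₁ sin φ₂ + cos φ₁ cos φ₂ cos Δλ = (0.8660)(0.0000) + (0.5000)(1.0000)(-0.8660) = -0.43301,
so c = arccos(-0.43301) = 2.01863 rad.
Distance = R·c = 6371 × 2.0186 ≈ 12861 km.

12861 km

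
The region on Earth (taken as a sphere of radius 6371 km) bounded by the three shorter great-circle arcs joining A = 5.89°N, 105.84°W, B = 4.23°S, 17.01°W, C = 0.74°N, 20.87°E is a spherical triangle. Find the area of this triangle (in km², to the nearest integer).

9016481 km²

Side lengths (central angles): a = 0.6663, b = 2.2059, c = 1.5581 rad; semiperimeter s = 2.2151.
By l'Huilier's theorem, tan(E/4) = √[tan(s/2) tan((s−a)/2) tan((s−b)/2) tan((s−c)/2)], giving spherical excess E = 0.2221 rad.
Area = E·R² = 0.2221 × (6371)² ≈ 9016481 km².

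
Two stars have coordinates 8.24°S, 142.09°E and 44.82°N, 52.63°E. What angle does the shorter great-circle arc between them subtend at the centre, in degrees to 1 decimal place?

In radians: φ₁ = -0.1438, φ₂ = 0.7823, Δλ = -89.460° = -1.5614 rad.
cos c = sin φ₁ sin φ₂ + cos φ₁ cos φ₂ cos Δλ = (-0.1433)(0.7049) + (0.9897)(0.7093)(0.0094) = -0.09441,
so c = arccos(-0.09441) = 1.66534 rad.
So the angular separation is 95.4°.

95.4°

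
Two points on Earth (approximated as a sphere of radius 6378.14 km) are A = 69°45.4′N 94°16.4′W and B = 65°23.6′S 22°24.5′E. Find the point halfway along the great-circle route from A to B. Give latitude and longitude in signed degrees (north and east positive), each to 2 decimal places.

The central angle between A and B is δ = 2.7331 rad.
With f = 0.5, the slerp weights are sin((1−f)δ)/sin δ = 2.4652 and sin(fδ)/sin δ = 2.4652.
Weighted sum of the unit vectors: (2.4652)·(-0.0258,-0.3450,0.9382) + (2.4652)·(0.3849,0.1587,-0.9092) = (0.8854, -0.4593, 0.0716).
Converting back: φ = atan2(z, √(x²+y²)) = 4.11°, λ = atan2(y, x) = -27.42°.

4.11°, -27.42°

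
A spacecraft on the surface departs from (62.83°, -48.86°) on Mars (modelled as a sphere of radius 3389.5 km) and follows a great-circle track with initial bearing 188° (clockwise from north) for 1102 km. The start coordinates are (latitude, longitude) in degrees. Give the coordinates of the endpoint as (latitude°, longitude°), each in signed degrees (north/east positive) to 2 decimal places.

44.32°, -52.42°

Angular distance δ = d/R = 1102/3389.5 = 0.32512 rad; initial bearing θ = 3.2812 rad.
sin φ₂ = sin φ₁ cos δ + cos φ₁ sin δ cos θ = (0.8897)(0.9476) + (0.4566)(0.3194)(-0.9903) = 0.6986, so φ₂ = 44.32°.
Δλ = atan2(sin θ sin δ cos φ₁, cos δ − sin φ₁ sin φ₂) = atan2(-0.0203, 0.3261) = -3.562°.
λ₂ = -48.860° − 3.562° = -52.42°.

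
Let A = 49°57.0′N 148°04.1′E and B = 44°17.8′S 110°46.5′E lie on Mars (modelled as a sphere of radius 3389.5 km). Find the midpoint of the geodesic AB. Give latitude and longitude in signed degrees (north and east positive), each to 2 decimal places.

2.98°, 128.39°

Central angle δ = 1.7398 rad. Interpolating on the sphere with fraction f = 0.5:
P = [sin((1−f)δ)·A + sin(fδ)·B] / sin δ = 0.7753·A + 0.7753·B in Cartesian coordinates,
giving P = (-0.6202, 0.7827, 0.0520), i.e. latitude 2.98°, longitude 128.39°.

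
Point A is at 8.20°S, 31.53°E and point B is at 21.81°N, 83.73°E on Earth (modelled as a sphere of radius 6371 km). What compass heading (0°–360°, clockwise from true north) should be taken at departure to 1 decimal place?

58.5°

Δλ = 52.200° = 0.9111 rad.
y = sin Δλ · cos φ₂ = (0.7902)(0.9284) = 0.7336
x = cos φ₁ sin φ₂ − sin φ₁ cos φ₂ cos Δλ = (0.9898)(0.3715) − (-0.1426)(0.9284)(0.6129) = 0.4489
θ = atan2(y, x) = 58.54°, so the bearing is 58.5°.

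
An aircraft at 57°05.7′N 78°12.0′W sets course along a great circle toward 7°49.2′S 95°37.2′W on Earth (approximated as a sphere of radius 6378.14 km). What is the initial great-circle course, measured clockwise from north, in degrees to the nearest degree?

With φ₁ = 0.9965, φ₂ = -0.1365, Δλ = -0.3040 rad, the forward-azimuth formula gives
θ = atan2( sin Δλ cos φ₂ , cos φ₁ sin φ₂ − sin φ₁ cos φ₂ cos Δλ ) = atan2(-0.2966, -0.8675) = -161.13°.
Adding 360° brings this into [0°, 360°): 199°.

199°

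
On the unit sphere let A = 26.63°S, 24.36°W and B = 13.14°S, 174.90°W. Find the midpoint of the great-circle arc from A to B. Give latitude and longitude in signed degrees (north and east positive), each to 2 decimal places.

The central angle between A and B is δ = 2.2864 rad.
With f = 0.5, the slerp weights are sin((1−f)δ)/sin δ = 1.2057 and sin(fδ)/sin δ = 1.2057.
Weighted sum of the unit vectors: (1.2057)·(0.8143,-0.3687,-0.4482) + (1.2057)·(-0.9700,-0.0866,-0.2273) = (-0.1876, -0.5489, -0.8145).
Converting back: φ = atan2(z, √(x²+y²)) = -54.54°, λ = atan2(y, x) = -108.87°.

-54.54°, -108.87°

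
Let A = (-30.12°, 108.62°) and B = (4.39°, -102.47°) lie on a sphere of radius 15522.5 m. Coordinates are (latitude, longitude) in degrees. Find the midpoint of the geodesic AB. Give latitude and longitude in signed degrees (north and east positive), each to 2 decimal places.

-39.55°, -162.62°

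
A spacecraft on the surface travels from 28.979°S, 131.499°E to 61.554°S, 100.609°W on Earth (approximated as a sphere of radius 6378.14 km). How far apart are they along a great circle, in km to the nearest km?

8929 km

Let φ₁ = -0.5058 rad, φ₂ = -1.0743 rad, and Δλ = 2.2321 rad.
cos c = sin φ₁ sin φ₂ + cos φ₁ cos φ₂ cos Δλ = (-0.4845)(-0.8793) + (0.8748)(0.4763)(-0.6142) = 0.17007,
so c = arccos(0.17007) = 1.39989 rad.
Distance = R·c = 6378.14 × 1.3999 ≈ 8929 km.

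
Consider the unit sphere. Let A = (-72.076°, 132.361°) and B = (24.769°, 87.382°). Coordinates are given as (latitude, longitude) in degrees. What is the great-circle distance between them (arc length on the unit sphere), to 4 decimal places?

With latitudes φ₁ = -72.076°, φ₂ = 24.769° and longitude difference Δλ = -44.979°:
cos c = sin φ₁ sin φ₂ + cos φ₁ cos φ₂ cos Δλ = (-0.9515)(0.4190) + (0.3078)(0.9080)(0.7074) = -0.20096,
so c = arccos(-0.20096) = 1.77313 rad.
On the unit sphere the arc length equals the central angle: 1.7731.

1.7731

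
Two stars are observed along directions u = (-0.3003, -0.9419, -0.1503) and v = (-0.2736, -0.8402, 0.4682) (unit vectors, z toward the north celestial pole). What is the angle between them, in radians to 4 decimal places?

u·v = 0.8032; |u| = 1.0000, |v| = 1.0000.
cos θ = (u·v)/(|u||v|) = 0.8032, so θ = 0.6382 rad.

0.6382 rad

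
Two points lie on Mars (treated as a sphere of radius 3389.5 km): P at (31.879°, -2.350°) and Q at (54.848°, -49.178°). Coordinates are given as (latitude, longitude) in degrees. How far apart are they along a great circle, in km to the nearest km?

In radians: φ₁ = 0.5564, φ₂ = 0.9573, Δλ = -46.828° = -0.8173 rad.
Haversine: a = sin²(Δφ/2) + cos φ₁ cos φ₂ sin²(Δλ/2) = 0.0396 + (0.8492)(0.5757)(0.1579) = 0.11684.
Central angle c = 2·arcsin(√a) = 0.69771 rad.
Distance = R·c = 3389.5 × 0.6977 ≈ 2365 km.

2365 km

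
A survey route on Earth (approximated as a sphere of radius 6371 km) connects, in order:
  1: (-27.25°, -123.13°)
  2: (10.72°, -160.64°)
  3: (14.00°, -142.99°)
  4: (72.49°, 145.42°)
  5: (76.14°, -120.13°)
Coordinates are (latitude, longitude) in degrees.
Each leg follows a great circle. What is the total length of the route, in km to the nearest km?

18270 km

Leg 1→2: central angle 0.9176 rad, distance 5846.0 km.
Leg 2→3: central angle 0.3062 rad, distance 1950.8 km.
Leg 3→4: central angle 1.2420 rad, distance 7912.7 km.
Leg 4→5: central angle 0.4019 rad, distance 2560.7 km.
Total: 5846.0 + 1950.8 + 7912.7 + 2560.7 ≈ 18270 km.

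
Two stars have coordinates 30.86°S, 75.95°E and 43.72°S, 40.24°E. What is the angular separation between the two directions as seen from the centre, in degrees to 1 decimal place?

In radians: φ₁ = -0.5386, φ₂ = -0.7631, Δλ = -35.710° = -0.6233 rad.
cos c = sin φ₁ sin φ₂ + cos φ₁ cos φ₂ cos Δλ = (-0.5129)(-0.6911) + (0.8584)(0.7227)(0.8120) = 0.85827,
so c = arccos(0.85827) = 0.53891 rad.
So the angular separation is 30.9°.

30.9°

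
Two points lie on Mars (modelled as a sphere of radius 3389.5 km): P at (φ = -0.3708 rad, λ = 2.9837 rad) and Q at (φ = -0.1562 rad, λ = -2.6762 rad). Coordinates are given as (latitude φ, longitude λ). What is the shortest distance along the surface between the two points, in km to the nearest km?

2159 km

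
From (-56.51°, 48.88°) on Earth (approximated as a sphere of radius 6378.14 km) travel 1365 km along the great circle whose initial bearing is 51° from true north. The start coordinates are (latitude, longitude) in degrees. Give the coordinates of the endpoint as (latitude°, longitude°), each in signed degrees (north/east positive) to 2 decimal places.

-47.83°, 63.11°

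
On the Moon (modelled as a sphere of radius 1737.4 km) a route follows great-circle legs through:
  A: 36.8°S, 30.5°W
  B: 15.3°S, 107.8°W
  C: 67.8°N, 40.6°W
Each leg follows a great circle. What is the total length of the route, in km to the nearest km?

5057 km

Leg A→B: central angle 1.2368 rad, distance 2148.7 km.
Leg B→C: central angle 1.6741 rad, distance 2908.5 km.
Total: 2148.7 + 2908.5 ≈ 5057 km.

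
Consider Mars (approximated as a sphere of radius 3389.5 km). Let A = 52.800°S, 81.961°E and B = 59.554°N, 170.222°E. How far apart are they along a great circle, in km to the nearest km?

7847 km

In radians: φ₁ = -0.9215, φ₂ = 1.0394, Δλ = 88.261° = 1.5404 rad.
cos c = sin φ₁ sin φ₂ + cos φ₁ cos φ₂ cos Δλ = (-0.7965)(0.8621) + (0.6046)(0.5067)(0.0303) = -0.67740,
so c = arccos(-0.67740) = 2.31501 rad.
Distance = R·c = 3389.5 × 2.3150 ≈ 7847 km.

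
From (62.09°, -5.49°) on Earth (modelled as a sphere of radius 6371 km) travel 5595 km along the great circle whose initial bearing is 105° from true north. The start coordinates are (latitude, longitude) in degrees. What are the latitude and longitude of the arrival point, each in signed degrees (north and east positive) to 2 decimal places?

28.10°, 51.94°

Angular distance δ = d/R = 5595/6371 = 0.87820 rad; initial bearing θ = 1.8326 rad.
sin φ₂ = sin φ₁ cos δ + cos φ₁ sin δ cos θ = (0.8837)(0.6385) + (0.4681)(0.7696)(-0.2588) = 0.4710, so φ₂ = 28.10°.
Δλ = atan2(sin θ sin δ cos φ₁, cos δ − sin φ₁ sin φ₂) = atan2(0.3480, 0.2223) = 57.427°.
λ₂ = -5.490° + 57.427° = 51.94°.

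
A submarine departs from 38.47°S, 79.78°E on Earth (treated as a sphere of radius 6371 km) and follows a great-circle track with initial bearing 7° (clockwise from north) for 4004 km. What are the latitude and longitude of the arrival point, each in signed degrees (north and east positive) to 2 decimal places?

-2.66°, 83.89°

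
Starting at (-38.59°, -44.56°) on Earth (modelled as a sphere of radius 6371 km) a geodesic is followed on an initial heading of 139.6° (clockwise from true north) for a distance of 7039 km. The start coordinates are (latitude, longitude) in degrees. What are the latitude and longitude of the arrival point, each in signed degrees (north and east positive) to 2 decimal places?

Angular distance δ = d/R = 7039/6371 = 1.10485 rad; initial bearing θ = 2.4365 rad.
sin φ₂ = sin φ₁ cos δ + cos φ₁ sin δ cos θ = (-0.6237)(0.4493) + (0.7816)(0.8934)(-0.7615) = -0.8120, so φ₂ = -54.29°.
Δλ = atan2(sin θ sin δ cos φ₁, cos δ − sin φ₁ sin φ₂) = atan2(0.4526, -0.0572) = 97.206°.
λ₂ = -44.560° + 97.206° = 52.65°.

-54.29°, 52.65°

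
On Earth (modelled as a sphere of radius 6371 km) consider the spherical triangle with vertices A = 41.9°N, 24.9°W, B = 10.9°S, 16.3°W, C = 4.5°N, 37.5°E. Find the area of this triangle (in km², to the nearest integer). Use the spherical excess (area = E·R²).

20528937 km²

Side lengths (central angles): a = 0.9724, b = 1.1635, c = 0.9318 rad; semiperimeter s = 1.5338.
By l'Huilier's theorem, tan(E/4) = √[tan(s/2) tan((s−a)/2) tan((s−b)/2) tan((s−c)/2)], giving spherical excess E = 0.5058 rad.
Area = E·R² = 0.5058 × (6371)² ≈ 20528937 km².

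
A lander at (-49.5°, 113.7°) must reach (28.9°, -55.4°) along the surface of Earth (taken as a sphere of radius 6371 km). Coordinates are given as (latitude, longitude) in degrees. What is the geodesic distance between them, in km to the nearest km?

17545 km

With latitudes φ₁ = -49.500°, φ₂ = 28.900° and longitude difference Δλ = -169.100°:
cos c = sin φ₁ sin φ₂ + cos φ₁ cos φ₂ cos Δλ = (-0.7604)(0.4833) + (0.6494)(0.8755)(-0.9820) = -0.92580,
so c = arccos(-0.92580) = 2.75395 rad.
Distance = R·c = 6371 × 2.7539 ≈ 17545 km.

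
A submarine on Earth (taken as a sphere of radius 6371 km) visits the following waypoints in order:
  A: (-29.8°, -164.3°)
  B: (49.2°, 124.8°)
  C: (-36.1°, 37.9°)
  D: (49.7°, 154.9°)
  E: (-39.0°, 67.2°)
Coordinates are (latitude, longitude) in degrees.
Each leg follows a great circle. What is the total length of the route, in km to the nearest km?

51862 km

Leg A→B: central angle 1.7626 rad, distance 11229.8 km.
Leg B→C: central angle 2.0015 rad, distance 12751.3 km.
Leg C→D: central angle 2.3276 rad, distance 14829.3 km.
Leg D→E: central angle 2.0486 rad, distance 13051.3 km.
Total: 11229.8 + 12751.3 + 14829.3 + 13051.3 ≈ 51862 km.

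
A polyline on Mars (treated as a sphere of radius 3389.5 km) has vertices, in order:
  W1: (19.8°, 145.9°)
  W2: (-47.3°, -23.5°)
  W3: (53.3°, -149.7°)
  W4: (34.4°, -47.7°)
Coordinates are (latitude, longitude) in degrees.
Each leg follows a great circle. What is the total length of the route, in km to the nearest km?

21688 km

Leg W1→W2: central angle 2.6386 rad, distance 8943.4 km.
Leg W2→W3: central angle 2.5474 rad, distance 8634.4 km.
Leg W3→W4: central angle 1.2127 rad, distance 4110.6 km.
Total: 8943.4 + 8634.4 + 4110.6 ≈ 21688 km.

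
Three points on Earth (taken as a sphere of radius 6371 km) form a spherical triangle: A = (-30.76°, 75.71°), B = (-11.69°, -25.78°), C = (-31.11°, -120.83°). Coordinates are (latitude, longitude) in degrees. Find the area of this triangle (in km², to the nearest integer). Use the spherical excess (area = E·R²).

Side lengths (central angles): a = 1.5399, b = 2.0275, c = 1.6348 rad; semiperimeter s = 2.6011.
By l'Huilier's theorem, tan(E/4) = √[tan(s/2) tan((s−a)/2) tan((s−b)/2) tan((s−c)/2)], giving spherical excess E = 2.0798 rad.
Area = E·R² = 2.0798 × (6371)² ≈ 84417960 km².

84417960 km²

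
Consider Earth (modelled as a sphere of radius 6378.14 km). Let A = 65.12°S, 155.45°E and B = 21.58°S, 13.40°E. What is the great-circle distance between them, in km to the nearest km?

Let φ₁ = -1.1366 rad, φ₂ = -0.3766 rad, and Δλ = -2.4792 rad.
Haversine: a = sin²(Δφ/2) + cos φ₁ cos φ₂ sin²(Δλ/2) = 0.1376 + (0.4207)(0.9299)(0.8943) = 0.48742.
Central angle c = 2·arcsin(√a) = 1.54563 rad.
Distance = R·c = 6378.14 × 1.5456 ≈ 9858 km.

9858 km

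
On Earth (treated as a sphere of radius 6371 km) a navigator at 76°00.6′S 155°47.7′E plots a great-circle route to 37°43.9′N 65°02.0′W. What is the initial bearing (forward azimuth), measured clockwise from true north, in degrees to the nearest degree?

130°

Δλ = 139.172° = 2.4290 rad.
y = sin Δλ · cos φ₂ = (0.6538)(0.7909) = 0.5171
x = cos φ₁ sin φ₂ − sin φ₁ cos φ₂ cos Δλ = (0.2418)(0.6120) − (-0.9703)(0.7909)(-0.7567) = -0.4327
θ = atan2(y, x) = 129.93°, so the bearing is 130°.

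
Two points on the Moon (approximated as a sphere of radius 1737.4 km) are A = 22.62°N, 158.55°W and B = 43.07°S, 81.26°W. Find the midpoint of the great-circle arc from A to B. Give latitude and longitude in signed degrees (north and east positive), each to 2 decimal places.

-12.95°, -125.22°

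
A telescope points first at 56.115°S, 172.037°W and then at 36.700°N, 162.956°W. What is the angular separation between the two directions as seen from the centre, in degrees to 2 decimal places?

93.14°

With latitudes φ₁ = -56.115°, φ₂ = 36.700° and longitude difference Δλ = 9.081°:
Haversine: a = sin²(Δφ/2) + cos φ₁ cos φ₂ sin²(Δλ/2) = 0.5246 + (0.5575)(0.8018)(0.0063) = 0.52736.
Central angle c = 2·arcsin(√a) = 1.62554 rad.
So the angular separation is 93.14°.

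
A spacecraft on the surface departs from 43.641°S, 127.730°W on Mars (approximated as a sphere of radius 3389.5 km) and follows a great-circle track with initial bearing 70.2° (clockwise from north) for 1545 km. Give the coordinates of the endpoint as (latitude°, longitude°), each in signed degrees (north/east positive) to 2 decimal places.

Angular distance δ = d/R = 1545/3389.5 = 0.45582 rad; initial bearing θ = 1.2252 rad.
sin φ₂ = sin φ₁ cos δ + cos φ₁ sin δ cos θ = (-0.6901)(0.8979) + (0.7237)(0.4402)(0.3387) = -0.5118, so φ₂ = -30.78°.
Δλ = atan2(sin θ sin δ cos φ₁, cos δ − sin φ₁ sin φ₂) = atan2(0.2997, 0.5447) = 28.822°.
λ₂ = -127.730° + 28.822° = -98.91°.

-30.78°, -98.91°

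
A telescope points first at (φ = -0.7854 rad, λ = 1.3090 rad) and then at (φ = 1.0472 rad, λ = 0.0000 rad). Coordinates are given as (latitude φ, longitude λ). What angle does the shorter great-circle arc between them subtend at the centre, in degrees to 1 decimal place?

Let φ₁ = -0.7854 rad, φ₂ = 1.0472 rad, and Δλ = -1.3090 rad.
cos c = sin φ₁ sin φ₂ + cos φ₁ cos φ₂ cos Δλ = (-0.7071)(0.8660) + (0.7071)(0.5000)(0.2588) = -0.52087,
so c = arccos(-0.52087) = 2.11867 rad.
So the angular separation is 121.4°.

121.4°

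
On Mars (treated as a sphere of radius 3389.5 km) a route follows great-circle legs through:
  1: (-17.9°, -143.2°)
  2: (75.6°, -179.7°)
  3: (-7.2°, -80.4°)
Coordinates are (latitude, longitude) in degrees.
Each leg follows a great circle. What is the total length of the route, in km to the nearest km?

11562 km

Leg 1→2: central angle 1.6785 rad, distance 5689.2 km.
Leg 2→3: central angle 1.7328 rad, distance 5873.2 km.
Total: 5689.2 + 5873.2 ≈ 11562 km.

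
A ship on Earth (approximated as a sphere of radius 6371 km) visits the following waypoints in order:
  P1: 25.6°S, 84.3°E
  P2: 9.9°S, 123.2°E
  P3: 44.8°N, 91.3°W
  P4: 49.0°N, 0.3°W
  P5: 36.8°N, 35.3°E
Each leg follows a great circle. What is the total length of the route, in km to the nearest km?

Leg P1→P2: central angle 0.6987 rad, distance 4451.4 km.
Leg P2→P3: central angle 2.3423 rad, distance 14922.8 km.
Leg P3→P4: central angle 1.0196 rad, distance 6496.1 km.
Leg P4→P5: central angle 0.4965 rad, distance 3163.5 km.
Total: 4451.4 + 14922.8 + 6496.1 + 3163.5 ≈ 29034 km.

29034 km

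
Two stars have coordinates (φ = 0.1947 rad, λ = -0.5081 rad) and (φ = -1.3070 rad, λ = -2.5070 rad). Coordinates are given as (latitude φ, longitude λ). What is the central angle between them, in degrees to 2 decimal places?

With latitudes φ₁ = 11.155°, φ₂ = -74.886° and longitude difference Δλ = -114.529°:
cos c = sin φ₁ sin φ₂ + cos φ₁ cos φ₂ cos Δλ = (0.1935)(-0.9654) + (0.9811)(0.2607)(-0.4151) = -0.29298,
so c = arccos(-0.29298) = 1.86814 rad.
So the angular separation is 107.04°.

107.04°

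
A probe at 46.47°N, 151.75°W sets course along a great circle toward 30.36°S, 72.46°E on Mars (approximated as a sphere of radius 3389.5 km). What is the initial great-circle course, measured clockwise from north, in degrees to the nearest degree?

279°

With φ₁ = 0.8111, φ₂ = -0.5299, Δλ = -2.3700 rad, the forward-azimuth formula gives
θ = atan2( sin Δλ cos φ₂ , cos φ₁ sin φ₂ − sin φ₁ cos φ₂ cos Δλ ) = atan2(-0.6017, 0.1003) = -80.53°.
Adding 360° brings this into [0°, 360°): 279°.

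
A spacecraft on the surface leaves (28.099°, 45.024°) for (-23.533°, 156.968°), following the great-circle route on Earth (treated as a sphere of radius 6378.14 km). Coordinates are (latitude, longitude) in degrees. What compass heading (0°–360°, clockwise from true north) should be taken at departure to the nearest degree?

103°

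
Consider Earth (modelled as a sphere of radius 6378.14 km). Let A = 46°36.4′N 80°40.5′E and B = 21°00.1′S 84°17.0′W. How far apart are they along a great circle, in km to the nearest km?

16878 km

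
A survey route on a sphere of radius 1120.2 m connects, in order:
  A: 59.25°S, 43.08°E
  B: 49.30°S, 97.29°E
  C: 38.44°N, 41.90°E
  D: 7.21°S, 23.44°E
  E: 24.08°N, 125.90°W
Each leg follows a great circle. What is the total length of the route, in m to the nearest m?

6403 m

Leg A→B: central angle 0.5614 rad, distance 628.8 m.
Leg B→C: central angle 1.7530 rad, distance 1963.7 m.
Leg C→D: central angle 0.8512 rad, distance 953.6 m.
Leg D→E: central angle 2.5505 rad, distance 2857.1 m.
Total: 628.8 + 1963.7 + 953.6 + 2857.1 ≈ 6403 m.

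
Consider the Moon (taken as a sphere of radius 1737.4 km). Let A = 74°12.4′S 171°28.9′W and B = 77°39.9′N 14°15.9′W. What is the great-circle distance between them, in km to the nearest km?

With latitudes φ₁ = -74.207°, φ₂ = 77.665° and longitude difference Δλ = 157.217°:
cos c = sin φ₁ sin φ₂ + cos φ₁ cos φ₂ cos Δλ = (-0.9622)(0.9769) + (0.2722)(0.2136)(-0.9220) = -0.99364,
so c = arccos(-0.99364) = 3.02877 rad.
Distance = R·c = 1737.4 × 3.0288 ≈ 5262 km.

5262 km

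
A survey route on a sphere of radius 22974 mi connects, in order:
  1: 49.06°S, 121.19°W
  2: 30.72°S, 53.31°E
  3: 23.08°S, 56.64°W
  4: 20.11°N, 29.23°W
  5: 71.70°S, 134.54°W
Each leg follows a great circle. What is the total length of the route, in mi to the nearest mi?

143829 mi

Leg 1→2: central angle 1.7465 rad, distance 40124.9 mi.
Leg 2→3: central angle 1.6404 rad, distance 37687.4 mi.
Leg 3→4: central angle 0.8865 rad, distance 20367.1 mi.
Leg 4→5: central angle 1.9870 rad, distance 45649.2 mi.
Total: 40124.9 + 37687.4 + 20367.1 + 45649.2 ≈ 143829 mi.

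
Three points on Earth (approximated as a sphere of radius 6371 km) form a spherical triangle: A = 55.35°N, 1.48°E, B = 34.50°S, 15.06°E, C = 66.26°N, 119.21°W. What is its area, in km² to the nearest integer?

Side lengths (central angles): a = 2.4190, b = 0.8812, c = 1.5813 rad; semiperimeter s = 2.4407.
By l'Huilier's theorem, tan(E/4) = √[tan(s/2) tan((s−a)/2) tan((s−b)/2) tan((s−c)/2)], giving spherical excess E = 0.4626 rad.
Area = E·R² = 0.4626 × (6371)² ≈ 18775888 km².

18775888 km²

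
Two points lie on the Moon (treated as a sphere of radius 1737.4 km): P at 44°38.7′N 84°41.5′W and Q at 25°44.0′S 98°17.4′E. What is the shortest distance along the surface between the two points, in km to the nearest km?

4880 km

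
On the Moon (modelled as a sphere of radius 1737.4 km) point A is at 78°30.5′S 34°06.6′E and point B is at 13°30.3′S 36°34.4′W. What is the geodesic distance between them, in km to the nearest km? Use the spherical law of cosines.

Let φ₁ = -1.3702 rad, φ₂ = -0.2357 rad, and Δλ = -1.2337 rad.
cos c = sin φ₁ sin φ₂ + cos φ₁ cos φ₂ cos Δλ = (-0.9800)(-0.2335) + (0.1992)(0.9723)(0.3308) = 0.29293,
so c = arccos(0.29293) = 1.27351 rad.
Distance = R·c = 1737.4 × 1.2735 ≈ 2213 km.

2213 km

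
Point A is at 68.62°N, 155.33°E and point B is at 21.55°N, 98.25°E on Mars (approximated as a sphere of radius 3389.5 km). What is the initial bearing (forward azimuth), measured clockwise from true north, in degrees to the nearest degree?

Δλ = -57.080° = -0.9962 rad.
y = sin Δλ · cos φ₂ = (-0.8394)(0.9301) = -0.7808
x = cos φ₁ sin φ₂ − sin φ₁ cos φ₂ cos Δλ = (0.3646)(0.3673) − (0.9312)(0.9301)(0.5435) = -0.3368
θ = atan2(y, x) = -113.33°; adding 360° gives 247°.

247°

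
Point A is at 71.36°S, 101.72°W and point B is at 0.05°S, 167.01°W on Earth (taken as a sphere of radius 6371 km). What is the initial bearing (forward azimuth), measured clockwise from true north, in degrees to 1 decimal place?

Δλ = -65.290° = -1.1395 rad.
y = sin Δλ · cos φ₂ = (-0.9084)(1.0000) = -0.9084
x = cos φ₁ sin φ₂ − sin φ₁ cos φ₂ cos Δλ = (0.3196)(-0.0009) − (-0.9475)(1.0000)(0.4180) = 0.3958
θ = atan2(y, x) = -66.46°; adding 360° gives 293.5°.

293.5°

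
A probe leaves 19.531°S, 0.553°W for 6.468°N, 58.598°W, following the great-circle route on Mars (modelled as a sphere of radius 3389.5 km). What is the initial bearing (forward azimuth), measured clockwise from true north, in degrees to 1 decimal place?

Δλ = -58.045° = -1.0131 rad.
y = sin Δλ · cos φ₂ = (-0.8485)(0.9936) = -0.8431
x = cos φ₁ sin φ₂ − sin φ₁ cos φ₂ cos Δλ = (0.9425)(0.1126) − (-0.3343)(0.9936)(0.5293) = 0.2820
θ = atan2(y, x) = -71.51°; adding 360° gives 288.5°.

288.5°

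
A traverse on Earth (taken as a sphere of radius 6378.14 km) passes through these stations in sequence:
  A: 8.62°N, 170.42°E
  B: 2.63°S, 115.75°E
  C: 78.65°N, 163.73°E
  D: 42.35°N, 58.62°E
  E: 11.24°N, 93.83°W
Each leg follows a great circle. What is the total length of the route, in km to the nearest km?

34835 km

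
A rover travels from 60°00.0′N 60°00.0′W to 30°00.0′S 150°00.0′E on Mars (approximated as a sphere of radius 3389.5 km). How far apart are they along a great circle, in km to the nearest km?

8513 km

With latitudes φ₁ = 60.000°, φ₂ = -30.000° and longitude difference Δλ = -150.000°:
cos c = sin φ₁ sin φ₂ + cos φ₁ cos φ₂ cos Δλ = (0.8660)(-0.5000) + (0.5000)(0.8660)(-0.8660) = -0.80801,
so c = arccos(-0.80801) = 2.51157 rad.
Distance = R·c = 3389.5 × 2.5116 ≈ 8513 km.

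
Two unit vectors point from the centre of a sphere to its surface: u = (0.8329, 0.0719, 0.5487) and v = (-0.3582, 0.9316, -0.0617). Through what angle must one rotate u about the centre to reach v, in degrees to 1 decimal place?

105.4°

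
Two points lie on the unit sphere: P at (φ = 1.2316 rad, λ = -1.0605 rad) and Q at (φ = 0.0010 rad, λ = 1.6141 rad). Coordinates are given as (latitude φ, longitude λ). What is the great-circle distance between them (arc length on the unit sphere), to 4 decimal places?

1.8715

In radians: φ₁ = 1.2316, φ₂ = 0.0010, Δλ = 153.243° = 2.6746 rad.
cos c = sin φ₁ sin φ₂ + cos φ₁ cos φ₂ cos Δλ = (0.9430)(0.0010) + (0.3327)(1.0000)(-0.8929) = -0.29616,
so c = arccos(-0.29616) = 1.87147 rad.
On the unit sphere the arc length equals the central angle: 1.8715.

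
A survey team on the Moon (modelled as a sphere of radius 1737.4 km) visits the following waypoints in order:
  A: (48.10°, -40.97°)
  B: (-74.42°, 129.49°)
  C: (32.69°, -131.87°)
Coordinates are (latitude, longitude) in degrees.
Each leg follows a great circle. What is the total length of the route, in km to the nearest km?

8400 km

Leg A→B: central angle 2.6767 rad, distance 4650.4 km.
Leg B→C: central angle 2.1582 rad, distance 3749.7 km.
Total: 4650.4 + 3749.7 ≈ 8400 km.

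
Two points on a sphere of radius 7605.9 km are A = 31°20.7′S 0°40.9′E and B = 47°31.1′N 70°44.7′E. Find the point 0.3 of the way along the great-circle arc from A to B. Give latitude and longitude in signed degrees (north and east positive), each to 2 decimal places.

The central angle between A and B is δ = 1.7589 rad.
With f = 0.3, the slerp weights are sin((1−f)δ)/sin δ = 0.9598 and sin(fδ)/sin δ = 0.5126.
Weighted sum of the unit vectors: (0.9598)·(0.8540,0.0102,-0.5202) + (0.5126)·(0.2227,0.6376,0.7375) = (0.9338, 0.3365, -0.1213).
Converting back: φ = atan2(z, √(x²+y²)) = -6.97°, λ = atan2(y, x) = 19.82°.

-6.97°, 19.82°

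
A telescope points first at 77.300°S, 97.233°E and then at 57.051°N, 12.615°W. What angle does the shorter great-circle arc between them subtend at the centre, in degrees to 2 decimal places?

In radians: φ₁ = -1.3491, φ₂ = 0.9957, Δλ = -109.848° = -1.9172 rad.
Haversine: a = sin²(Δφ/2) + cos φ₁ cos φ₂ sin²(Δλ/2) = 0.8495 + (0.2198)(0.5439)(0.6698) = 0.92961.
Central angle c = 2·arcsin(√a) = 2.60454 rad.
So the angular separation is 149.23°.

149.23°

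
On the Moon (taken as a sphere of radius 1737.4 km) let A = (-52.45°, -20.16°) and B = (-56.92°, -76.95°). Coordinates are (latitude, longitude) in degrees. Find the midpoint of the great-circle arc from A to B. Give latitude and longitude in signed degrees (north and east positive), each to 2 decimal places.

The central angle between A and B is δ = 0.5614 rad.
With f = 0.5, the slerp weights are sin((1−f)δ)/sin δ = 0.5204 and sin(fδ)/sin δ = 0.5204.
Weighted sum of the unit vectors: (0.5204)·(0.5721,-0.2100,-0.7928) + (0.5204)·(0.1232,-0.5317,-0.8379) = (0.3618, -0.3860, -0.8486).
Converting back: φ = atan2(z, √(x²+y²)) = -58.06°, λ = atan2(y, x) = -46.85°.

-58.06°, -46.85°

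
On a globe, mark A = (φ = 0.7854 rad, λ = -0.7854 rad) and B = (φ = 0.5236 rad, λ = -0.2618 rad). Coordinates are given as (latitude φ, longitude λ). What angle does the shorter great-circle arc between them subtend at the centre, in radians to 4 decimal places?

In radians: φ₁ = 0.7854, φ₂ = 0.5236, Δλ = 30.000° = 0.5236 rad.
cos c = sin φ₁ sin φ₂ + cos φ₁ cos φ₂ cos Δλ = (0.7071)(0.5000) + (0.7071)(0.8660)(0.8660) = 0.88388,
so c = arccos(0.88388) = 0.48670 rad.
So the angular separation is 0.4867 rad.

0.4867 rad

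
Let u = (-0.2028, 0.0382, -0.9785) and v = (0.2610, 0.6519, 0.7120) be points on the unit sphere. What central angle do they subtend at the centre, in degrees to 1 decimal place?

u·v = -0.7247; |u| = 1.0000, |v| = 1.0000.
cos θ = (u·v)/(|u||v|) = -0.7247, so θ = 136.4°.

136.4°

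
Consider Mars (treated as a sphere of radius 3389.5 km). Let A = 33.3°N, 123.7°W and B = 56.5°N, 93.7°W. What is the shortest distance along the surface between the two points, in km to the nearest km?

Let φ₁ = 0.5812 rad, φ₂ = 0.9861 rad, and Δλ = 0.5236 rad.
Haversine: a = sin²(Δφ/2) + cos φ₁ cos φ₂ sin²(Δλ/2) = 0.0404 + (0.8358)(0.5519)(0.0670) = 0.07133.
Central angle c = 2·arcsin(√a) = 0.54073 rad.
Distance = R·c = 3389.5 × 0.5407 ≈ 1833 km.

1833 km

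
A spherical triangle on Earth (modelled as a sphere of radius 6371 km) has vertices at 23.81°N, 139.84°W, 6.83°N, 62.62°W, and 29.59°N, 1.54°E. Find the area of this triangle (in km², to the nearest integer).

40728114 km²

Side lengths (central angles): a = 1.1207, b = 2.0067, c = 1.3192 rad; semiperimeter s = 2.2233.
By l'Huilier's theorem, tan(E/4) = √[tan(s/2) tan((s−a)/2) tan((s−b)/2) tan((s−c)/2)], giving spherical excess E = 1.0034 rad.
Area = E·R² = 1.0034 × (6371)² ≈ 40728114 km².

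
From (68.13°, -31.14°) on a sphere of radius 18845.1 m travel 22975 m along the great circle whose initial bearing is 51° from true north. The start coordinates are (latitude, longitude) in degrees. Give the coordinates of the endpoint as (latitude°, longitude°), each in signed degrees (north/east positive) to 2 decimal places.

32.67°, 88.79°

Angular distance δ = d/R = 22975/18845.1 = 1.21915 rad; initial bearing θ = 0.8901 rad.
sin φ₂ = sin φ₁ cos δ + cos φ₁ sin δ cos θ = (0.9280)(0.3444) + (0.3725)(0.9388)(0.6293) = 0.5397, so φ₂ = 32.67°.
Δλ = atan2(sin θ sin δ cos φ₁, cos δ − sin φ₁ sin φ₂) = atan2(0.2718, -0.1564) = 119.927°.
λ₂ = -31.140° + 119.927° = 88.79°.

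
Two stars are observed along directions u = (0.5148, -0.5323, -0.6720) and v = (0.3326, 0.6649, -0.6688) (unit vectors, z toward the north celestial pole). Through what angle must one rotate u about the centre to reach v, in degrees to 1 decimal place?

u·v = 0.2667; |u| = 1.0000, |v| = 1.0000.
cos θ = (u·v)/(|u||v|) = 0.2667, so θ = 74.5°.

74.5°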